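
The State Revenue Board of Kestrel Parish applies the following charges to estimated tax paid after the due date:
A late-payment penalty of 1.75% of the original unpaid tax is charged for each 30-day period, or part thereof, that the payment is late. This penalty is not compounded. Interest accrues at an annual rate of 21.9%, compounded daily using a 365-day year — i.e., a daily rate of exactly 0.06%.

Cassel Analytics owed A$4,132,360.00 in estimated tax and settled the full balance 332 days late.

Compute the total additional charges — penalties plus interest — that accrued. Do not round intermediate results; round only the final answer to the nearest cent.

A$1,778,374.04

Penalty periods: ⌈332/30⌉ = 12; penalty = 12 × 1.75% × A$4,132,360.00 = A$867,795.60
Interest: A$4,132,360.00 × ((1 + 0.0006)^332 − 1) = A$4,132,360.00 × 0.22035313… = A$910,578.4412…
Penalties + interest = A$867,795.6000 + A$910,578.4412… = A$1,778,374.04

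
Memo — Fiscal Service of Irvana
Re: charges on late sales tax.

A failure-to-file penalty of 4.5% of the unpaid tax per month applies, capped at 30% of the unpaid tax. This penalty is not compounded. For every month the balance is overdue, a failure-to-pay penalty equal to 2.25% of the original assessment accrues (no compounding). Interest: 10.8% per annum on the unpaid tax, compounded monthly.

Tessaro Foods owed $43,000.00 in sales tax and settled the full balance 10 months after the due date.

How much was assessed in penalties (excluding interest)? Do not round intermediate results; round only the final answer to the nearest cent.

$22,575.00

Failure-to-file: 10 × 4.5% × $43,000.00 = $19,350.00, capped at 30% × $43,000.00 = $12,900.00
Failure-to-pay penalty = 2.25% × $43,000.00 × 10 mo = $9,675.00
Total penalty = $12,900.00 + $9,675.00 = $22,575.00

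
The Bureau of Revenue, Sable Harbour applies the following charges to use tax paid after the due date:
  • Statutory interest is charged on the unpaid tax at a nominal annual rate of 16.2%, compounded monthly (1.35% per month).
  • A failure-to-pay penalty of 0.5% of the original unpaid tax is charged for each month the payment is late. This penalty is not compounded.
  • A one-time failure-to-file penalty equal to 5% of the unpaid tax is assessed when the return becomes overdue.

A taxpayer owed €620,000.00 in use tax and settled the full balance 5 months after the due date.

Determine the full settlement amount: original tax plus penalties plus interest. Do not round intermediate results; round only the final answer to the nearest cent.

Failure-to-file penalty: 5% × €620,000.00 = €31,000.00
Failure-to-pay penalty = 0.5% × €620,000.00 × 5 mo = €15,500.00
Interest: €620,000.00 × ((1 + 0.0135)^5 − 1) = €620,000.00 × 0.0693473… = €42,995.3076…
Total = €620,000.00 + €46,500.0000 + €42,995.3076… = €709,495.31

€709,495.31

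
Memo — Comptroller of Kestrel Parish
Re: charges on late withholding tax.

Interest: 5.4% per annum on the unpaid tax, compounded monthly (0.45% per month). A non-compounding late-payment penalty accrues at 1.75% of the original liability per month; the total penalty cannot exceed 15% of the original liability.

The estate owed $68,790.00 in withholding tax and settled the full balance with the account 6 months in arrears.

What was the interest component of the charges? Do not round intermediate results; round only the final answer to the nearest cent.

$1,878.35

Interest: $68,790.00 × ((1 + 0.0045)^6 − 1) = $68,790.00 × 0.0273056… = $1,878.3508…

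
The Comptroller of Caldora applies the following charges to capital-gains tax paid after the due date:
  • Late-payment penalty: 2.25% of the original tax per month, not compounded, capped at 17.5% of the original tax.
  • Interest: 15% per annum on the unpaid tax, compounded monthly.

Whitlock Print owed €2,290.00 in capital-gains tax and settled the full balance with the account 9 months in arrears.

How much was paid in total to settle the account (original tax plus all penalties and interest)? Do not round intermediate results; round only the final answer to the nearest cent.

Penalty (uncapped): 9 × 2.25% × €2,290.00 = €463.73…; cap = 17.5% × €2,290.00 = €400.75 → penalty = €400.75
Interest (15%/yr ÷ 12 = 1.25%/month): €2,290.00 × ((1 + 0.0125)^9 − 1) = €270.8891…
Total = €2,290.00 + €400.7500 + €270.8891… = €2,961.64

€2,961.64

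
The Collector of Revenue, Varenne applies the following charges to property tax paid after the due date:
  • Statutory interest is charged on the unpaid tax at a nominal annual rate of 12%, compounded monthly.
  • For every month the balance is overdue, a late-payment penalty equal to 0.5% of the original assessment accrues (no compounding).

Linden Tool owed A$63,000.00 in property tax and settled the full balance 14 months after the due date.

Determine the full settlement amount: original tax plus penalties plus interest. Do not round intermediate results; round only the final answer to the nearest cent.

Late-payment penalty = 0.5% × A$63,000.00 × 14 mo = A$4,410.00
Interest (12%/yr ÷ 12 = 1%/month): A$63,000.00 × ((1 + 0.01)^14 − 1) = A$9,416.8754…
Total = A$63,000.00 + A$4,410.0000 + A$9,416.8754… = A$76,826.88

A$76,826.88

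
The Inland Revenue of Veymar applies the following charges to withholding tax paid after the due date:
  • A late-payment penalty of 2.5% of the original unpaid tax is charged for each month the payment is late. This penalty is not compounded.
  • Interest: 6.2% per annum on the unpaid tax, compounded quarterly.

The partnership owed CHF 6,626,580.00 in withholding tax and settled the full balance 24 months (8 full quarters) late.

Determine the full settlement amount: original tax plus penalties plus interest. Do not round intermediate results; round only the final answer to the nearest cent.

Late-payment penalty = 2.5% × CHF 6,626,580.00 × 24 mo = CHF 3,975,948.00
Interest (6.2%/yr ÷ 4 = 1.55%/quarter): CHF 6,626,580.00 × ((1 + 0.0155)^8 − 1) = CHF 867,681.9194…
Total = CHF 6,626,580.00 + CHF 3,975,948.0000 + CHF 867,681.9194… = CHF 11,470,209.92

CHF 11,470,209.92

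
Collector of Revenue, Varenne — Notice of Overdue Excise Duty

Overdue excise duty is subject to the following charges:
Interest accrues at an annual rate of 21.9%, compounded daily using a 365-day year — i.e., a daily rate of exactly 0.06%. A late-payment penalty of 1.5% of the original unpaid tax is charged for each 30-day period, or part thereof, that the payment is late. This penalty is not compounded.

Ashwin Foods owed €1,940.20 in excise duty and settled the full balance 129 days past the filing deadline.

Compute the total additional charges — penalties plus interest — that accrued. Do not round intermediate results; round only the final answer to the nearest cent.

€301.60

Penalty periods: ⌈129/30⌉ = 5; penalty = 5 × 1.5% × €1,940.20 = €145.52…
Interest: €1,940.20 × ((1 + 0.0006)^129 − 1) = €1,940.20 × 0.08044910… = €156.0873…
Penalties + interest = €145.5150 + €156.0873… = €301.60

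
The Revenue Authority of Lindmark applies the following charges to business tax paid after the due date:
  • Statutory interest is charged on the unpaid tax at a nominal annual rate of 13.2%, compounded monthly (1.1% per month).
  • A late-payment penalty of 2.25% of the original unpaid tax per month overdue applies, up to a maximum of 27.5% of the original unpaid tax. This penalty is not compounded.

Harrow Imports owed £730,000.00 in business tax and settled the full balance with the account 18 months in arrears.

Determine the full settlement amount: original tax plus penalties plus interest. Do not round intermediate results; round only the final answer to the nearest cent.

Penalty (uncapped): 18 × 2.25% × £730,000.00 = £295,650.00; cap = 27.5% × £730,000.00 = £200,750.00 → penalty = £200,750.00
Interest: £730,000.00 × ((1 + 0.011)^18 − 1) = £730,000.00 × 0.2176453… = £158,881.0769…
Total = £730,000.00 + £200,750.0000 + £158,881.0769… = £1,089,631.08

£1,089,631.08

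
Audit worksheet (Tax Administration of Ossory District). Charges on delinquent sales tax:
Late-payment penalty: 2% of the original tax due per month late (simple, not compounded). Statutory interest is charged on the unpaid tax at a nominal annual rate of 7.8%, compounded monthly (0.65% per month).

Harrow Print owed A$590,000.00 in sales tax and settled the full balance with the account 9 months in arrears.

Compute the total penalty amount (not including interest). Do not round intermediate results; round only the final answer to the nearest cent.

Late-payment penalty = 2% × A$590,000.00 × 9 mo = A$106,200.00

A$106,200.00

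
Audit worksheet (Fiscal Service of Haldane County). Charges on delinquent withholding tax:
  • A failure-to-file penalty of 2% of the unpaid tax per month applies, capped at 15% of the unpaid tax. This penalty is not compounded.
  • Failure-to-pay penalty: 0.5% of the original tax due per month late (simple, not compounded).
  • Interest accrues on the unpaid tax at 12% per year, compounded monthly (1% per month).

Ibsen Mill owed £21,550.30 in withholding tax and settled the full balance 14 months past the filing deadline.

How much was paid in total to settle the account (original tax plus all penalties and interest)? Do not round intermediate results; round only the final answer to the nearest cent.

Failure-to-file: 14 × 2% × £21,550.30 = £6,034.08…, capped at 15% × £21,550.30 = £3,232.55…
Failure-to-pay penalty: 14 × 0.5% × £21,550.30 = £1,508.52…
Interest: £21,550.30 × ((1 + 0.01)^14 − 1) = £21,550.30 × 0.1494742… = £3,221.2141…
Total = £21,550.30 + £4,741.0660 + £3,221.2141… = £29,512.58

£29,512.58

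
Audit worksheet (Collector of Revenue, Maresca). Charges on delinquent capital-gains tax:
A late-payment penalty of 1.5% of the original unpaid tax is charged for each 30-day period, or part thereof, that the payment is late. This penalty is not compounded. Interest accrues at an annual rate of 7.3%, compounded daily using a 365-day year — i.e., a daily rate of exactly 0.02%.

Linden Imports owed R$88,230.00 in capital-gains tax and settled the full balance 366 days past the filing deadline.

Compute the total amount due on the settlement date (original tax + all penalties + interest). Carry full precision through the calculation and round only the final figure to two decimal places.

Penalty periods: ⌈366/30⌉ = 13; penalty = 13 × 1.5% × R$88,230.00 = R$17,204.85
Interest: R$88,230.00 × ((1 + 0.0002)^366 − 1) = R$88,230.00 × 0.07593783… = R$6,699.9947…
Total = R$88,230.00 + R$17,204.8500 + R$6,699.9947… = R$112,134.84

R$112,134.84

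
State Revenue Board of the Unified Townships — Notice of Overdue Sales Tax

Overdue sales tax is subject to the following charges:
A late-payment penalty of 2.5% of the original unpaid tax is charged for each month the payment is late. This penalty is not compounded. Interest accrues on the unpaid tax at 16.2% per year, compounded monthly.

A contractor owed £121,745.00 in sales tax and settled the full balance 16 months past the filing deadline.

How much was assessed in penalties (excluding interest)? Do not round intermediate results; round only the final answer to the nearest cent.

£48,698.00

Late-payment penalty = 2.5% × £121,745.00 × 16 mo = £48,698.00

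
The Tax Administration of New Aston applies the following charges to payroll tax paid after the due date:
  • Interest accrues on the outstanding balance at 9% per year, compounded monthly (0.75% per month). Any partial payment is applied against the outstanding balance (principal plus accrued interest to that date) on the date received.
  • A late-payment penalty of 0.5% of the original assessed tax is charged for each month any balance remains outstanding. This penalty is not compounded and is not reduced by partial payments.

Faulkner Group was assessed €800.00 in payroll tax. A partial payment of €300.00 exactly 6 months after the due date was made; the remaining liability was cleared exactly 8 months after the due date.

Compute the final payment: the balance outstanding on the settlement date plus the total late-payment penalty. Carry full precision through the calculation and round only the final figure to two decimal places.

€576.76

Balance at month 6: €800.0000 × (1 + 0.0075)^6 = €836.6818…
After €300.00 payment: €836.6818… − €300.00 = €536.6818…
Balance at month 8: €536.6818… × (1 + 0.0075)^2 = €544.7622…
Penalty: 8 × 0.5% × €800.00 = €32.00
Final settlement = outstanding balance + penalty = €544.7622… + €32.00 = €576.76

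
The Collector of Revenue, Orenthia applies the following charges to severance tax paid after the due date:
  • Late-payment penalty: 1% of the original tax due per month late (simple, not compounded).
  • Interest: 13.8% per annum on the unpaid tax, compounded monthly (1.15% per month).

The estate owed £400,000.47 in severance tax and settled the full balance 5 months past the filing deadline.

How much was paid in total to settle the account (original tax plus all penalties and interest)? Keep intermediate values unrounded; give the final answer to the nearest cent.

£443,535.64

Late-payment penalty = 1% × £400,000.47 × 5 mo = £20,000.02…
Interest: £400,000.47 × ((1 + 0.0115)^5 − 1) = £400,000.47 × 0.0588378… = £23,535.1462…
Total = £400,000.47 + £20,000.0235 + £23,535.1462… = £443,535.64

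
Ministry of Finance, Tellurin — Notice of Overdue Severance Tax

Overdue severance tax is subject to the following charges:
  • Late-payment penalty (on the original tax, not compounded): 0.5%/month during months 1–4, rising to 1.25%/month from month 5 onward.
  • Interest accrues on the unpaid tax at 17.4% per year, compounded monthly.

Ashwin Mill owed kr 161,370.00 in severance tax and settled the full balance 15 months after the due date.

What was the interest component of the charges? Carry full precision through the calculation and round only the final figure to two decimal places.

Interest (17.4%/yr ÷ 12 = 1.45%/month): kr 161,370.00 × ((1 + 0.0145)^15 − 1) = kr 38,894.3150…

kr 38,894.32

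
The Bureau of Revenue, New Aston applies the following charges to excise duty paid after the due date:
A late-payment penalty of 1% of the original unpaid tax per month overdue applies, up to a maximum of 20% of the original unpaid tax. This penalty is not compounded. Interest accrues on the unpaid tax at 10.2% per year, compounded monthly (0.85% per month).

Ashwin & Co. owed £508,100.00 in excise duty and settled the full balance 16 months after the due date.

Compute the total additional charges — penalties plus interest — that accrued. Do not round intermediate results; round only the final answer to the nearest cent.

Penalty: 16 × 1% × £508,100.00 = £81,296.00 (below the 20% cap of £101,620.00)
Interest: £508,100.00 × ((1 + 0.0085)^16 − 1) = £508,100.00 × 0.1450236… = £73,686.4949…
Penalties + interest = £81,296.0000 + £73,686.4949… = £154,982.49

£154,982.49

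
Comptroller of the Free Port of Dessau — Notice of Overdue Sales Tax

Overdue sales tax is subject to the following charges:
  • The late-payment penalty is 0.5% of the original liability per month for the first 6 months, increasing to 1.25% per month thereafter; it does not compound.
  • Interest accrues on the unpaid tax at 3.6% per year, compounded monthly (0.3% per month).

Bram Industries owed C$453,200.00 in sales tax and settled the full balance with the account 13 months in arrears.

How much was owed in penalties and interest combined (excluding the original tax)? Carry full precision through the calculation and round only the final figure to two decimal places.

C$71,247.47

Penalty, months 1–6: 6 × 0.5% × C$453,200.00 = C$13,596.00
Penalty, months 7–13: 7 × 1.25% × C$453,200.00 = C$39,655.00
Interest: C$453,200.00 × ((1 + 0.003)^13 − 1) = C$453,200.00 × 0.0397098… = C$17,996.4724…
Penalties + interest = C$53,251.0000 + C$17,996.4724… = C$71,247.47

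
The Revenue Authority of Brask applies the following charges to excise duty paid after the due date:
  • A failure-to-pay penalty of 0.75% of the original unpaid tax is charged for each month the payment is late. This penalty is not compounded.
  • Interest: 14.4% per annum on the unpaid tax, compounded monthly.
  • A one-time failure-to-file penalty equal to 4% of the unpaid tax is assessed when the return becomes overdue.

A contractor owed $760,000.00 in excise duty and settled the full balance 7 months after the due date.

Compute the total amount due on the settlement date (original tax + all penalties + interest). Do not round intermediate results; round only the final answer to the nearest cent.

$896,484.76

Failure-to-file penalty: 4% × $760,000.00 = $30,400.00
Failure-to-pay penalty = 0.75% × $760,000.00 × 7 mo = $39,900.00
Interest (14.4%/yr ÷ 12 = 1.2%/month): $760,000.00 × ((1 + 0.012)^7 − 1) = $66,184.7604…
Total = $760,000.00 + $70,300.0000 + $66,184.7604… = $896,484.76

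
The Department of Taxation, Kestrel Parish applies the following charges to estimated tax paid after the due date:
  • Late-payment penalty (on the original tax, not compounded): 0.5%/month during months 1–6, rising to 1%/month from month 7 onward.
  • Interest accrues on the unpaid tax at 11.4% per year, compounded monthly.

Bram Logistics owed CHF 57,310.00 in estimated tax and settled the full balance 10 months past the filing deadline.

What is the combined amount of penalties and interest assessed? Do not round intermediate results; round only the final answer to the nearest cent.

Penalty, months 1–6: 6 × 0.5% × CHF 57,310.00 = CHF 1,719.30
Penalty, months 7–10: 4 × 1% × CHF 57,310.00 = CHF 2,292.40
Interest (11.4%/yr ÷ 12 = 0.95%/month): CHF 57,310.00 × ((1 + 0.0095)^10 − 1) = CHF 5,683.1957…
Penalties + interest = CHF 4,011.7000 + CHF 5,683.1957… = CHF 9,694.90

CHF 9,694.90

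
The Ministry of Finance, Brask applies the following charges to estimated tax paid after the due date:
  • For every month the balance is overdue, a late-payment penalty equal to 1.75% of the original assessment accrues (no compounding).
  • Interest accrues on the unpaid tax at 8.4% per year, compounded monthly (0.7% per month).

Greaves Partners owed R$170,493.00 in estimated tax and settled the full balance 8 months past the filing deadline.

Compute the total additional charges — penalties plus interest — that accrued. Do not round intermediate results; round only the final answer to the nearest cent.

Late-payment penalty: 8 × 1.75% × R$170,493.00 = R$23,869.02
Interest: R$170,493.00 × ((1 + 0.007)^8 − 1) = R$170,493.00 × 0.0573914… = R$9,784.8280…
Penalties + interest = R$23,869.0200 + R$9,784.8280… = R$33,653.85

R$33,653.85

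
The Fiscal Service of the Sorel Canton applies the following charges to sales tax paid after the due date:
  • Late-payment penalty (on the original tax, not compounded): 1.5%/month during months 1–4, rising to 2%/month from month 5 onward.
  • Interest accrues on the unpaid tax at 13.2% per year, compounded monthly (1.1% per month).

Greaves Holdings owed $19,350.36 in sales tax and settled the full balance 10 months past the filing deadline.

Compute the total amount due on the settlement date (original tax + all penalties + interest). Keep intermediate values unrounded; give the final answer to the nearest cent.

Penalty, months 1–4: 4 × 1.5% × $19,350.36 = $1,161.02…
Penalty, months 5–10: 6 × 2% × $19,350.36 = $2,322.04…
Interest: $19,350.36 × ((1 + 0.011)^10 − 1) = $19,350.36 × 0.1156078… = $2,237.0532…
Total = $19,350.36 + $3,483.0648 + $2,237.0532… = $25,070.48

$25,070.48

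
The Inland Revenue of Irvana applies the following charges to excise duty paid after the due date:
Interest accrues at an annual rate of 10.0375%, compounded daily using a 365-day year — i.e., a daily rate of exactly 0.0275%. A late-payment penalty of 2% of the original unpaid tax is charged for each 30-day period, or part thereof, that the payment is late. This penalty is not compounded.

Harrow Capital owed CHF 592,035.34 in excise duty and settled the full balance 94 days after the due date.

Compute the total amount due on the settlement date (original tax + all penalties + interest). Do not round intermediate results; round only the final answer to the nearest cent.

Penalty periods: ⌈94/30⌉ = 4; penalty = 4 × 2% × CHF 592,035.34 = CHF 47,362.83…
Interest: CHF 592,035.34 × ((1 + 0.000275)^94 − 1) = CHF 592,035.34 × 0.02618336… = CHF 15,501.4757…
Total = CHF 592,035.34 + CHF 47,362.8272 + CHF 15,501.4757… = CHF 654,899.64

CHF 654,899.64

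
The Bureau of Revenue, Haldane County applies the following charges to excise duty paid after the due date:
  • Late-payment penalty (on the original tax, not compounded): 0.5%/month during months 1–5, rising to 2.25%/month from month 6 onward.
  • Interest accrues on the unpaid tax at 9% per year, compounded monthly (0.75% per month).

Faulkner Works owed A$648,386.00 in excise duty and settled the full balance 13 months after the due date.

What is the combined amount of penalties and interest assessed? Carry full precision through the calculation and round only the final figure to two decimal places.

Penalty, months 1–5: 5 × 0.5% × A$648,386.00 = A$16,209.65
Penalty, months 6–13: 8 × 2.25% × A$648,386.00 = A$116,709.48
Interest: A$648,386.00 × ((1 + 0.0075)^13 − 1) = A$648,386.00 × 0.1020104… = A$66,142.1472…
Penalties + interest = A$132,919.1300 + A$66,142.1472… = A$199,061.28

A$199,061.28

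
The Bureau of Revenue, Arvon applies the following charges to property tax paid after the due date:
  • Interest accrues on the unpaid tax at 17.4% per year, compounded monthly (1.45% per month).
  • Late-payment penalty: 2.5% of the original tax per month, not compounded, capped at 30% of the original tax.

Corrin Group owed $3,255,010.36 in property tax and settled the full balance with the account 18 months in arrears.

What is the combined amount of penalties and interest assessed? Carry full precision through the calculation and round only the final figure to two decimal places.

$1,939,324.97

Penalty (uncapped): 18 × 2.5% × $3,255,010.36 = $1,464,754.66…; cap = 30% × $3,255,010.36 = $976,503.11… → penalty = $976,503.11…
Interest: $3,255,010.36 × ((1 + 0.0145)^18 − 1) = $3,255,010.36 × 0.2957969… = $962,821.8576…
Penalties + interest = $976,503.1080 + $962,821.8576… = $1,939,324.97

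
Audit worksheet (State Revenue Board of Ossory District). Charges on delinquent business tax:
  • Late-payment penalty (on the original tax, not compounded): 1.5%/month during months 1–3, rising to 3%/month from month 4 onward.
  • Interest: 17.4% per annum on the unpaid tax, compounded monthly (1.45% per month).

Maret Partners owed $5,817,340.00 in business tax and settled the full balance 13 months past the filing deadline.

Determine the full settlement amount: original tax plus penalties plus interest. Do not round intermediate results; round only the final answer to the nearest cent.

$9,021,553.29

Penalty, months 1–3: 3 × 1.5% × $5,817,340.00 = $261,780.30
Penalty, months 4–13: 10 × 3% × $5,817,340.00 = $1,745,202.00
Interest: $5,817,340.00 × ((1 + 0.0145)^13 − 1) = $5,817,340.00 × 0.2058039… = $1,197,230.9948…
Total = $5,817,340.00 + $2,006,982.3000 + $1,197,230.9948… = $9,021,553.29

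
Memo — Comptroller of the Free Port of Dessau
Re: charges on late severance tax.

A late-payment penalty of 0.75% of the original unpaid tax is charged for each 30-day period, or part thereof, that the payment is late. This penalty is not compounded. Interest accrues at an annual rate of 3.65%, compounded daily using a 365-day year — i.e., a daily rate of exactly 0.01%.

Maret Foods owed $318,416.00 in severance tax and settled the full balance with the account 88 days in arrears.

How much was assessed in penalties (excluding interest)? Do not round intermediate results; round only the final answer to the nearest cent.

Penalty periods: ⌈88/30⌉ = 3; penalty = 3 × 0.75% × $318,416.00 = $7,164.36

$7,164.36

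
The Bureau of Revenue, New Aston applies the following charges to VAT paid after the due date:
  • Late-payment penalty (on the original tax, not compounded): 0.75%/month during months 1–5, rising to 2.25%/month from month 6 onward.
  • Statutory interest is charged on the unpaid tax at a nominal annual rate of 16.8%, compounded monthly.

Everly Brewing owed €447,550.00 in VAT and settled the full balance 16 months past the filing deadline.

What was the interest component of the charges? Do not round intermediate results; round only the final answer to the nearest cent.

Interest (16.8%/yr ÷ 12 = 1.4%/month): €447,550.00 × ((1 + 0.014)^16 − 1) = €111,497.6696…

€111,497.67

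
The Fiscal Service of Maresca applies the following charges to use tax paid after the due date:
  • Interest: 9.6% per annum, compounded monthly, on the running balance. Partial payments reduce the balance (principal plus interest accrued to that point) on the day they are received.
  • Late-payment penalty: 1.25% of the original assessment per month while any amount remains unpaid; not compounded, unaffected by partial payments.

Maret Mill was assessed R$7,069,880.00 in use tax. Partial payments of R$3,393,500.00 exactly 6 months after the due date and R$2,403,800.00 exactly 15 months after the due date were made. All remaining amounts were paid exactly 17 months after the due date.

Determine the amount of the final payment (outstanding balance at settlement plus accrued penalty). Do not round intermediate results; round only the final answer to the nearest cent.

Monthly rate = 9.6% ÷ 12 = 0.8%
Balance at month 6: R$7,069,880.0000 × (1 + 0.008)^6 = R$7,416,094.1561…
After R$3,393,500.00 payment: R$7,416,094.1561… − R$3,393,500.00 = R$4,022,594.1561…
Balance at month 15: R$4,022,594.1561… × (1 + 0.008)^9 = R$4,321,664.0888…
After R$2,403,800.00 payment: R$4,321,664.0888… − R$2,403,800.00 = R$1,917,864.0888…
Balance at month 17: R$1,917,864.0888… × (1 + 0.008)^2 = R$1,948,672.6575…
Penalty: 17 × 1.25% × R$7,069,880.00 = R$1,502,349.50
Final settlement = outstanding balance + penalty = R$1,948,672.6575… + R$1,502,349.50 = R$3,451,022.16

R$3,451,022.16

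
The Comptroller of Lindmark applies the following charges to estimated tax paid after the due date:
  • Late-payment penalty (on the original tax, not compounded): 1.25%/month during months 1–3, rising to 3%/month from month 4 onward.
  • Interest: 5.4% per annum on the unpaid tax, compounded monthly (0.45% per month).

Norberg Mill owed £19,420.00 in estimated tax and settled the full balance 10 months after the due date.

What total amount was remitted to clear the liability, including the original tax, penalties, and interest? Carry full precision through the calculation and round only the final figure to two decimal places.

£25,118.26

Penalty, months 1–3: 3 × 1.25% × £19,420.00 = £728.25
Penalty, months 4–10: 7 × 3% × £19,420.00 = £4,078.20
Interest: £19,420.00 × ((1 + 0.0045)^10 − 1) = £19,420.00 × 0.0459223… = £891.8105…
Total = £19,420.00 + £4,806.4500 + £891.8105… = £25,118.26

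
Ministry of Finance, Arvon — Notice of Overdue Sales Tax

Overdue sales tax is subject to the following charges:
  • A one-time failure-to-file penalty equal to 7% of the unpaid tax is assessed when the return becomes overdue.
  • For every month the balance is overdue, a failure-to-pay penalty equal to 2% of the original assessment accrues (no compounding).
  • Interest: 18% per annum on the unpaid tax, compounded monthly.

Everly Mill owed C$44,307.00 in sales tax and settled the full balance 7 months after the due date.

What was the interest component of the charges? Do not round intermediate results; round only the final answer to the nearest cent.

Interest (18%/yr ÷ 12 = 1.5%/month): C$44,307.00 × ((1 + 0.015)^7 − 1) = C$4,866.8986…

C$4,866.90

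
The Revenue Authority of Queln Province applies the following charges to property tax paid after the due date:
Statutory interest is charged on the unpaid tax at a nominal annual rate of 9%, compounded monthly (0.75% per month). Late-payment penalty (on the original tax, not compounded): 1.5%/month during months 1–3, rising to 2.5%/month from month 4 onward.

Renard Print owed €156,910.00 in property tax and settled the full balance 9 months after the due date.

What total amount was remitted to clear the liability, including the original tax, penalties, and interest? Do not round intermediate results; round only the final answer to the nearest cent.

€198,422.24

Penalty, months 1–3: 3 × 1.5% × €156,910.00 = €7,060.95
Penalty, months 4–9: 6 × 2.5% × €156,910.00 = €23,536.50
Interest: €156,910.00 × ((1 + 0.0075)^9 − 1) = €156,910.00 × 0.0695608… = €10,914.7913…
Total = €156,910.00 + €30,597.4500 + €10,914.7913… = €198,422.24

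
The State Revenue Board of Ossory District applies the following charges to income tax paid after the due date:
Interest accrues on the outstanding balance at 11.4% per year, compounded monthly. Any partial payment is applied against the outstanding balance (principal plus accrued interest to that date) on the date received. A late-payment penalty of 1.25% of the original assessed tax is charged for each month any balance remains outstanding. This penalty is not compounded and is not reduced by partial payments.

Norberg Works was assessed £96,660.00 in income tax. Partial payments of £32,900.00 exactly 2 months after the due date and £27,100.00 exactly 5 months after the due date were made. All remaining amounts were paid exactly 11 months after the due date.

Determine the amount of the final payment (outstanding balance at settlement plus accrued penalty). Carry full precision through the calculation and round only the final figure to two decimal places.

£56,041.35

Monthly rate = 11.4% ÷ 12 = 0.95%
Balance at month 2: £96,660.0000 × (1 + 0.0095)^2 = £98,505.2636…
After £32,900.00 payment: £98,505.2636… − £32,900.00 = £65,605.2636…
Balance at month 5: £65,605.2636… × (1 + 0.0095)^3 = £67,492.8325…
After £27,100.00 payment: £67,492.8325… − £27,100.00 = £40,392.8325…
Balance at month 11: £40,392.8325… × (1 + 0.0095)^6 = £42,750.6033…
Penalty: 11 × 1.25% × £96,660.00 = £13,290.75
Final settlement = outstanding balance + penalty = £42,750.6033… + £13,290.75 = £56,041.35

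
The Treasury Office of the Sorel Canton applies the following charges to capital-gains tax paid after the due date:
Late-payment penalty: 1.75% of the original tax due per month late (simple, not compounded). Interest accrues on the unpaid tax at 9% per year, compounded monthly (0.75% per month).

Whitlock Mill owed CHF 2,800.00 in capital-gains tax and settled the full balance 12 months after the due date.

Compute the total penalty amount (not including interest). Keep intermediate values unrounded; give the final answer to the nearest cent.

Late-payment penalty: 12 × 1.75% × CHF 2,800.00 = CHF 588.00

CHF 588.00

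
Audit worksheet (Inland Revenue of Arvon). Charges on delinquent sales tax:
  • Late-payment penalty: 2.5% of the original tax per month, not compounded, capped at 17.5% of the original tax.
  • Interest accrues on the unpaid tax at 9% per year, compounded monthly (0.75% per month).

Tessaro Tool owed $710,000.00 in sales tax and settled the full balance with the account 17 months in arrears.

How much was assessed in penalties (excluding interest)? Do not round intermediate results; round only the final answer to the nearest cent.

$124,250.00

Penalty (uncapped): 17 × 2.5% × $710,000.00 = $301,750.00; cap = 17.5% × $710,000.00 = $124,250.00 → penalty = $124,250.00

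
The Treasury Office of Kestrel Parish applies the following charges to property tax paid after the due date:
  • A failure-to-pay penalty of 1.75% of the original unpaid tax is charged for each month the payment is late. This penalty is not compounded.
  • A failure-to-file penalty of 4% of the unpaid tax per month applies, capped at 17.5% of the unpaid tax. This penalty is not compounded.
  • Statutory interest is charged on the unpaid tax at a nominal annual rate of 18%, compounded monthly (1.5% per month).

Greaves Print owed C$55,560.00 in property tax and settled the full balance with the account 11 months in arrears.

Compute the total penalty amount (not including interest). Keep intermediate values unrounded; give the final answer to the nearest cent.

Failure-to-file: 11 × 4% × C$55,560.00 = C$24,446.40, capped at 17.5% × C$55,560.00 = C$9,723.00
Failure-to-pay penalty = 1.75% × C$55,560.00 × 11 mo = C$10,695.30
Total penalty = C$9,723.00 + C$10,695.30 = C$20,418.30

C$20,418.30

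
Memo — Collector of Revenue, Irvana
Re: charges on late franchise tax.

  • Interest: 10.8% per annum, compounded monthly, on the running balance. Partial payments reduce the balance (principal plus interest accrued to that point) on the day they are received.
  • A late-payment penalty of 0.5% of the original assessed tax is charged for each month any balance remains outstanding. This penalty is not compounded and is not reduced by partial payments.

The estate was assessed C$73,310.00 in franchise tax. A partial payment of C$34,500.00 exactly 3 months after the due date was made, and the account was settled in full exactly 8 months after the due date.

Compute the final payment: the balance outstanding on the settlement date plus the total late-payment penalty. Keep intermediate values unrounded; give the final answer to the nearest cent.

C$45,609.32

Monthly rate = 10.8% ÷ 12 = 0.9%
Balance at month 3: C$73,310.0000 × (1 + 0.009)^3 = C$75,307.2378…
After C$34,500.00 payment: C$75,307.2378… − C$34,500.00 = C$40,807.2378…
Balance at month 8: C$40,807.2378… × (1 + 0.009)^5 = C$42,676.9162…
Penalty: 8 × 0.5% × C$73,310.00 = C$2,932.40
Final settlement = outstanding balance + penalty = C$42,676.9162… + C$2,932.40 = C$45,609.32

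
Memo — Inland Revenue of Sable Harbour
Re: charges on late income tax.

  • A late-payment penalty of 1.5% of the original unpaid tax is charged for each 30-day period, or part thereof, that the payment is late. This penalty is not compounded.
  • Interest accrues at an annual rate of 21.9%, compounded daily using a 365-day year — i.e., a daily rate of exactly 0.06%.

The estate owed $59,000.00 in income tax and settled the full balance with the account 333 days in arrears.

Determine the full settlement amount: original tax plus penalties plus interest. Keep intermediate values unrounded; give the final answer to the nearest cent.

$82,664.03

Penalty periods: ⌈333/30⌉ = 12; penalty = 12 × 1.5% × $59,000.00 = $10,620.00
Interest: $59,000.00 × ((1 + 0.0006)^333 − 1) = $59,000.00 × 0.22108534… = $13,044.0349…
Total = $59,000.00 + $10,620.0000 + $13,044.0349… = $82,664.03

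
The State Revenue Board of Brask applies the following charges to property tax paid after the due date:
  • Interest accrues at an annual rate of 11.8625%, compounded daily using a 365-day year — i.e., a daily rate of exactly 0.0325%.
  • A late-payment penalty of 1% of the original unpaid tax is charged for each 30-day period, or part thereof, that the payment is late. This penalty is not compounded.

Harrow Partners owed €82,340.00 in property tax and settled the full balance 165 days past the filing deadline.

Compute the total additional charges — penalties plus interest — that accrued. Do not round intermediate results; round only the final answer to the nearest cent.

Penalty periods: ⌈165/30⌉ = 6; penalty = 6 × 1% × €82,340.00 = €4,940.40
Interest: €82,340.00 × ((1 + 0.000325)^165 − 1) = €82,340.00 × 0.05507968… = €4,535.2606…
Penalties + interest = €4,940.4000 + €4,535.2606… = €9,475.66

€9,475.66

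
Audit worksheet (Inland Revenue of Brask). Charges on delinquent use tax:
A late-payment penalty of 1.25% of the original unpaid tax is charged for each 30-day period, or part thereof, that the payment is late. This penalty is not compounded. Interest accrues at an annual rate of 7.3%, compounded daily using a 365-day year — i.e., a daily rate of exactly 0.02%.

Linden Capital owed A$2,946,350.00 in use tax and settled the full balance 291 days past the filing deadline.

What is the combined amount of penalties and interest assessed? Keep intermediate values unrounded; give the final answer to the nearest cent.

Penalty periods: ⌈291/30⌉ = 10; penalty = 10 × 1.25% × A$2,946,350.00 = A$368,293.75
Interest: A$2,946,350.00 × ((1 + 0.0002)^291 − 1) = A$2,946,350.00 × 0.05992079… = A$176,547.6254…
Penalties + interest = A$368,293.7500 + A$176,547.6254… = A$544,841.38

A$544,841.38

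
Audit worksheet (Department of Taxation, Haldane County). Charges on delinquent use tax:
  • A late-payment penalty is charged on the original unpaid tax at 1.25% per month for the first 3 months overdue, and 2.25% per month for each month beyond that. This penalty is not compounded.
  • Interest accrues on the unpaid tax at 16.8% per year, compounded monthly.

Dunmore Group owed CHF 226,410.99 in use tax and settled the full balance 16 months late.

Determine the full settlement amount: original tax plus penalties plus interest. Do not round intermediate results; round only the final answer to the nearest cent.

CHF 357,532.15

Penalty, months 1–3: 3 × 1.25% × CHF 226,410.99 = CHF 8,490.41…
Penalty, months 4–16: 13 × 2.25% × CHF 226,410.99 = CHF 66,225.21…
Interest (16.8%/yr ÷ 12 = 1.4%/month): CHF 226,410.99 × ((1 + 0.014)^16 − 1) = CHF 56,405.5363…
Total = CHF 226,410.99 + CHF 74,715.6267 + CHF 56,405.5363… = CHF 357,532.15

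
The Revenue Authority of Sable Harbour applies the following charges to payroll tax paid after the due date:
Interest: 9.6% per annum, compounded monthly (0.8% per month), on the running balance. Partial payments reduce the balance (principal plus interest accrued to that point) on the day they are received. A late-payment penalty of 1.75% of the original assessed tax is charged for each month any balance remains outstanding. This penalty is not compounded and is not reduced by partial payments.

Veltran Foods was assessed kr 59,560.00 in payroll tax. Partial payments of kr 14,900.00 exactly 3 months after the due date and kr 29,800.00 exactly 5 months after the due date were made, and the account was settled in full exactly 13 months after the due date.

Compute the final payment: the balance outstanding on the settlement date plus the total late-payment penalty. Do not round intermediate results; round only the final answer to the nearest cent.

kr 31,713.06

Balance at month 3: kr 59,560.0000 × (1 + 0.008)^3 = kr 61,000.9060…
After kr 14,900.00 payment: kr 61,000.9060… − kr 14,900.00 = kr 46,100.9060…
Balance at month 5: kr 46,100.9060… × (1 + 0.008)^2 = kr 46,841.4710…
After kr 29,800.00 payment: kr 46,841.4710… − kr 29,800.00 = kr 17,041.4710…
Balance at month 13: kr 17,041.4710… × (1 + 0.008)^8 = kr 18,163.1570…
Penalty: 13 × 1.75% × kr 59,560.00 = kr 13,549.90
Final settlement = outstanding balance + penalty = kr 18,163.1570… + kr 13,549.90 = kr 31,713.06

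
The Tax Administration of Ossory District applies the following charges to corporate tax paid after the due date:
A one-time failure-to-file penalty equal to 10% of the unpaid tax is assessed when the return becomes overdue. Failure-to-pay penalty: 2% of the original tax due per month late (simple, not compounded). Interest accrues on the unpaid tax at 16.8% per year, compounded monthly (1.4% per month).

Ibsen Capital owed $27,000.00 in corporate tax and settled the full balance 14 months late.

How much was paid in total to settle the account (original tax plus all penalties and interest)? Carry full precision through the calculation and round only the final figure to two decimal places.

$43,061.61

Failure-to-file penalty: 10% × $27,000.00 = $2,700.00
Failure-to-pay penalty = 2% × $27,000.00 × 14 mo = $7,560.00
Interest: $27,000.00 × ((1 + 0.014)^14 − 1) = $27,000.00 × 0.2148744… = $5,801.6080…
Total = $27,000.00 + $10,260.0000 + $5,801.6080… = $43,061.61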